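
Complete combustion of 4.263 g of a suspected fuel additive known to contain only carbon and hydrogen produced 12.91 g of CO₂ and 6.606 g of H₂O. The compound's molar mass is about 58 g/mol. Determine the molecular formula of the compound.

C4H10

mol C = 12.91 g CO₂ ÷ 44.009 g/mol = 0.29335 mol
mol H = 2 × 6.606 g H₂O ÷ 18.015 g/mol = 0.73339 mol
Divide by the smallest (0.29335 mol): C 1.000, H 2.500
Multiplying each by 2 gives whole numbers: C 2.00, H 5.00
Empirical formula: C2H5
Empirical-formula mass = 29.06 g/mol; 58 ÷ 29.06 ≈ 2, so the molecular formula is C4H10.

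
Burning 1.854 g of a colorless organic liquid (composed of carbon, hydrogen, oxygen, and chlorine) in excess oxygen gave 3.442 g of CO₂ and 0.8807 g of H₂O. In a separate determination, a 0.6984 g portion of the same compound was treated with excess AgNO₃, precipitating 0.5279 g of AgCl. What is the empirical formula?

C8H10ClO3

mol C = 3.442 g CO₂ ÷ 44.009 g/mol = 0.078211 mol
mol H = 2 × 0.8807 g H₂O ÷ 18.015 g/mol = 0.097774 mol
From the AgCl data: mol Cl per gram of compound = (0.5279 ÷ 143.318) ÷ 0.6984 = 0.0052741 mol/g, so in the 1.854 g combustion sample mol Cl = 0.0097781 mol
mass O = 1.854 − (0.93940 + 0.098556 + 0.34664) = 0.46941 g → mol O = 0.46941 ÷ 15.999 = 0.029340 mol
Divide by the smallest (0.0097781 mol): C 7.999, H 9.999, Cl 1.000, O 3.001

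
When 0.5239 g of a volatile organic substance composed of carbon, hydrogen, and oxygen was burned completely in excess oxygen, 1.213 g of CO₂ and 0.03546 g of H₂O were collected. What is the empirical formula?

C7HO3

mol C = 1.213 g CO₂ ÷ 44.009 g/mol = 0.027563 mol
mol H = 2 × 0.03546 g H₂O ÷ 18.015 g/mol = 0.0039367 mol
mass O = 0.5239 − (0.33105 + 0.0039682) = 0.18888 g → mol O = 0.18888 ÷ 15.999 = 0.011806 mol
Divide by the smallest (0.0039367 mol): C 7.001, H 1.000, O 2.999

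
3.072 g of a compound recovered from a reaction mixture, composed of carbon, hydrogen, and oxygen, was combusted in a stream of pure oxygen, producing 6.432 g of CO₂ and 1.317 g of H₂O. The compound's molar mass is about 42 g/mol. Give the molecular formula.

C2H2O

mol C = 6.432 g CO₂ ÷ 44.009 g/mol = 0.14615 mol
mol H = 2 × 1.317 g H₂O ÷ 18.015 g/mol = 0.14621 mol
mass O = 3.072 − (1.7554 + 0.14738) = 1.1692 g → mol O = 1.1692 ÷ 15.999 = 0.073079 mol
Divide by the smallest (0.073079 mol): C 2.000, H 2.001, O 1.000
Empirical formula: C2H2O
Empirical-formula mass = 42.04 g/mol; 42 ÷ 42.04 ≈ 1, so the molecular formula is C2H2O.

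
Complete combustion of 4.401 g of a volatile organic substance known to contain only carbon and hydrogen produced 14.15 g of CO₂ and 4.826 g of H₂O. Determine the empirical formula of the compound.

C3H5

mol C = 14.15 g CO₂ ÷ 44.009 g/mol = 0.32153 mol
mol H = 2 × 4.826 g H₂O ÷ 18.015 g/mol = 0.53578 mol
Divide by the smallest (0.32153 mol): C 1.000, H 1.666
Multiplying each by 3 gives whole numbers: C 3.00, H 5.00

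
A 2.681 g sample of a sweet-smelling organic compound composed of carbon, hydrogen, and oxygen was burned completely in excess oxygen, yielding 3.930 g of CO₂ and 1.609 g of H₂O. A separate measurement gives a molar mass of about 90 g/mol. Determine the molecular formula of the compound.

mol C = 3.930 g CO₂ ÷ 44.009 g/mol = 0.089300 mol
mol H = 2 × 1.609 g H₂O ÷ 18.015 g/mol = 0.17863 mol
mass O = 2.681 − (1.0726 + 0.18006) = 1.4284 g → mol O = 1.4284 ÷ 15.999 = 0.089278 mol
Divide by the smallest (0.089278 mol): C 1.000, H 2.001, O 1.000
Empirical formula: CH2O
Empirical-formula mass = 30.03 g/mol; 90 ÷ 30.03 ≈ 3, so the molecular formula is C3H6O3.

C3H6O3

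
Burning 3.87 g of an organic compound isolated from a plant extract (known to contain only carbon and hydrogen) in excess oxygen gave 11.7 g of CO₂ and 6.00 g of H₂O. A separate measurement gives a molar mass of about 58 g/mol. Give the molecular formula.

mol C = 11.7 g CO₂ ÷ 44.009 g/mol = 0.2659 mol
mol H = 2 × 6.00 g H₂O ÷ 18.015 g/mol = 0.6661 mol
Divide by the smallest (0.2659 mol): C 1.000, H 2.506
Multiplying each by 2 gives whole numbers: C 2.00, H 5.01
Empirical formula: C2H5
Empirical-formula mass = 29.06 g/mol; 58 ÷ 29.06 ≈ 2, so the molecular formula is C4H10.

C4H10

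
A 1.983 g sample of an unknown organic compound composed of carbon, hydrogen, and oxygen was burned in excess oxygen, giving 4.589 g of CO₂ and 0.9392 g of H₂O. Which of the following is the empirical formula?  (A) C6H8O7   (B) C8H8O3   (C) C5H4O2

(B) C8H8O3

mol C = 4.589 g CO₂ ÷ 44.009 g/mol = 0.10427 mol
mol H = 2 × 0.9392 g H₂O ÷ 18.015 g/mol = 0.10427 mol
mass O = 1.983 − (1.2524 + 0.10510) = 0.62546 g → mol O = 0.62546 ÷ 15.999 = 0.039094 mol
Divide by the smallest (0.039094 mol): C 2.667, H 2.667, O 1.000
Multiplying each by 3 gives whole numbers: C 8.00, H 8.00, O 3.00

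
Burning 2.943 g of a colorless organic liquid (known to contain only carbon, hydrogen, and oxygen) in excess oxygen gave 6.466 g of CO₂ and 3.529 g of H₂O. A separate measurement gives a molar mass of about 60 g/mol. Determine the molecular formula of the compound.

C3H8O

mol C = 6.466 g CO₂ ÷ 44.009 g/mol = 0.14692 mol
mol H = 2 × 3.529 g H₂O ÷ 18.015 g/mol = 0.39178 mol
mass O = 2.943 − (1.7647 + 0.39492) = 0.78337 g → mol O = 0.78337 ÷ 15.999 = 0.048964 mol
Divide by the smallest (0.048964 mol): C 3.001, H 8.002, O 1.000
Empirical formula: C3H8O
Empirical-formula mass = 60.10 g/mol; 60 ÷ 60.10 ≈ 1, so the molecular formula is C3H8O.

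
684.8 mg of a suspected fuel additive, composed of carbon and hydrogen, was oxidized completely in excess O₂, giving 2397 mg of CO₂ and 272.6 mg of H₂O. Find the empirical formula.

C9H5

mol C = 2.397 g CO₂ ÷ 44.009 g/mol = 0.054466 mol
mol H = 2 × 0.2726 g H₂O ÷ 18.015 g/mol = 0.030264 mol
Divide by the smallest (0.030264 mol): C 1.800, H 1.000
Multiplying each by 5 gives whole numbers: C 9.00, H 5.00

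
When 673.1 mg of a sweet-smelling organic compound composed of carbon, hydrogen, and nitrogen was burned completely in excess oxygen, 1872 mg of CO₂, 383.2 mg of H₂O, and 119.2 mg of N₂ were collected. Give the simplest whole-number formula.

C5H5N

mol C = 1.872 g CO₂ ÷ 44.009 g/mol = 0.042537 mol
mol H = 2 × 0.3832 g H₂O ÷ 18.015 g/mol = 0.042542 mol
mol N = 2 × 0.1192 g N₂ ÷ 28.014 g/mol = 0.0085100 mol
Divide by the smallest (0.0085100 mol): C 4.998, H 4.999, N 1.000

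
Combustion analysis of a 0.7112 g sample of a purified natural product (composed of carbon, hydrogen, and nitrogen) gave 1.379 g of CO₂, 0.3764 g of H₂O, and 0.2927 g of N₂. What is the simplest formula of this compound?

C3H4N2

mol C = 1.379 g CO₂ ÷ 44.009 g/mol = 0.031334 mol
mol H = 2 × 0.3764 g H₂O ÷ 18.015 g/mol = 0.041787 mol
mol N = 2 × 0.2927 g N₂ ÷ 28.014 g/mol = 0.020897 mol
Divide by the smallest (0.020897 mol): C 1.499, H 2.000, N 1.000
Multiplying each by 2 gives whole numbers: C 3.00, H 4.00, N 2.00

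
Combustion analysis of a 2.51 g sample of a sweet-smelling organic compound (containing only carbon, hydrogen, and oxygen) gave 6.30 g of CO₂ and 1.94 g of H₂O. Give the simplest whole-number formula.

mol C = 6.30 g CO₂ ÷ 44.009 g/mol = 0.1432 mol
mol H = 2 × 1.94 g H₂O ÷ 18.015 g/mol = 0.2154 mol
mass O = 2.51 − (1.719 + 0.2171) = 0.5735 g → mol O = 0.5735 ÷ 15.999 = 0.03585 mol
Divide by the smallest (0.03585 mol): C 3.994, H 6.008, O 1.000

C4H6O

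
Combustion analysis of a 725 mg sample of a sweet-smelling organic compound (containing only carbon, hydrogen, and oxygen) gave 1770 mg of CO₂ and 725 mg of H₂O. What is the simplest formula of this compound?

C4H8O

mol C = 1.77 g CO₂ ÷ 44.009 g/mol = 0.04022 mol
mol H = 2 × 0.725 g H₂O ÷ 18.015 g/mol = 0.08049 mol
mass O = 0.725 − (0.4831 + 0.08113) = 0.1608 g → mol O = 0.1608 ÷ 15.999 = 0.01005 mol
Divide by the smallest (0.01005 mol): C 4.002, H 8.008, O 1.000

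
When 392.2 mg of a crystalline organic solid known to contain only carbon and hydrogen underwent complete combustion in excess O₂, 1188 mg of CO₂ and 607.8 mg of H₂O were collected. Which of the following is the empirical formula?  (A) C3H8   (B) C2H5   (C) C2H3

mol C = 1.188 g CO₂ ÷ 44.009 g/mol = 0.026994 mol
mol H = 2 × 0.6078 g H₂O ÷ 18.015 g/mol = 0.067477 mol
Divide by the smallest (0.026994 mol): C 1.000, H 2.500
Multiplying each by 2 gives whole numbers: C 2.00, H 5.00

(B) C2H5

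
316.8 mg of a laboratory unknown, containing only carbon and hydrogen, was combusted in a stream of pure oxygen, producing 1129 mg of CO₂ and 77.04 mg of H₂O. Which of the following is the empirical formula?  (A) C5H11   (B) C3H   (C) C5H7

mol C = 1.129 g CO₂ ÷ 44.009 g/mol = 0.025654 mol
mol H = 2 × 0.07704 g H₂O ÷ 18.015 g/mol = 0.0085529 mol
Divide by the smallest (0.0085529 mol): C 2.999, H 1.000

(B) C3H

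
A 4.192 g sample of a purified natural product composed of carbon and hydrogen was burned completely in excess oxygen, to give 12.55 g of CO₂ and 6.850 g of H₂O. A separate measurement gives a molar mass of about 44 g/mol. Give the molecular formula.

mol C = 12.55 g CO₂ ÷ 44.009 g/mol = 0.28517 mol
mol H = 2 × 6.850 g H₂O ÷ 18.015 g/mol = 0.76048 mol
Divide by the smallest (0.28517 mol): C 1.000, H 2.667
Multiplying each by 3 gives whole numbers: C 3.00, H 8.00
Empirical formula: C3H8
Empirical-formula mass = 44.10 g/mol; 44 ÷ 44.10 ≈ 1, so the molecular formula is C3H8.

C3H8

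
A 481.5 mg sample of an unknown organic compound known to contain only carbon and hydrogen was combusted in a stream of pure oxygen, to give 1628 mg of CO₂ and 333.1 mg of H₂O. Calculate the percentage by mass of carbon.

92.28%

mol C = 1.628 g CO₂ ÷ 44.009 g/mol = 0.036992 mol
mol H = 2 × 0.3331 g H₂O ÷ 18.015 g/mol = 0.036980 mol
mass % C = 0.44432 g ÷ 0.4815 g × 100%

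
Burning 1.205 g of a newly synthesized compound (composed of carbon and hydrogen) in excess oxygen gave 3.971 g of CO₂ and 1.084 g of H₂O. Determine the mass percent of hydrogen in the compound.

10.07%

mol C = 3.971 g CO₂ ÷ 44.009 g/mol = 0.090232 mol
mol H = 2 × 1.084 g H₂O ÷ 18.015 g/mol = 0.12034 mol
mass % H = 0.12131 g ÷ 1.205 g × 100%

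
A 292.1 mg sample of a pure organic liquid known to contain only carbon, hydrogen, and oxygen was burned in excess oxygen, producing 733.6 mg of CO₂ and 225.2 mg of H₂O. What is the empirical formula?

mol C = 0.7336 g CO₂ ÷ 44.009 g/mol = 0.016669 mol
mol H = 2 × 0.2252 g H₂O ÷ 18.015 g/mol = 0.025001 mol
mass O = 0.2921 − (0.20022 + 0.025201) = 0.066683 g → mol O = 0.066683 ÷ 15.999 = 0.0041680 mol
Divide by the smallest (0.0041680 mol): C 3.999, H 5.998, O 1.000

C4H6O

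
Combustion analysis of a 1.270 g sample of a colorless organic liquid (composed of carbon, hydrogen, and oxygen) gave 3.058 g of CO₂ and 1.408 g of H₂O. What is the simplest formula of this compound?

C4H9O

mol C = 3.058 g CO₂ ÷ 44.009 g/mol = 0.069486 mol
mol H = 2 × 1.408 g H₂O ÷ 18.015 g/mol = 0.15631 mol
mass O = 1.270 − (0.83459 + 0.15756) = 0.27784 g → mol O = 0.27784 ÷ 15.999 = 0.017366 mol
Divide by the smallest (0.017366 mol): C 4.001, H 9.001, O 1.000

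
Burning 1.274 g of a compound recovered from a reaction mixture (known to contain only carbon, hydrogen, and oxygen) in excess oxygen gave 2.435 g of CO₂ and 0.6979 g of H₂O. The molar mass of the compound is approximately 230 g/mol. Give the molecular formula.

mol C = 2.435 g CO₂ ÷ 44.009 g/mol = 0.055330 mol
mol H = 2 × 0.6979 g H₂O ÷ 18.015 g/mol = 0.077480 mol
mass O = 1.274 − (0.66456 + 0.078100) = 0.53134 g → mol O = 0.53134 ÷ 15.999 = 0.033211 mol
Divide by the smallest (0.033211 mol): C 1.666, H 2.333, O 1.000
Multiplying each by 3 gives whole numbers: C 5.00, H 7.00, O 3.00
Empirical formula: C5H7O3
Empirical-formula mass = 115.11 g/mol; 230 ÷ 115.11 ≈ 2, so the molecular formula is C10H14O6.

C10H14O6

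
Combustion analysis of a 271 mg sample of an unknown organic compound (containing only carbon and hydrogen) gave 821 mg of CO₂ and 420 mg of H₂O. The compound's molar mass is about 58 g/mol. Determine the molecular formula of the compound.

C4H10

mol C = 0.821 g CO₂ ÷ 44.009 g/mol = 0.01866 mol
mol H = 2 × 0.420 g H₂O ÷ 18.015 g/mol = 0.04663 mol
Divide by the smallest (0.01866 mol): C 1.000, H 2.499
Multiplying each by 2 gives whole numbers: C 2.00, H 5.00
Empirical formula: C2H5
Empirical-formula mass = 29.06 g/mol; 58 ÷ 29.06 ≈ 2, so the molecular formula is C4H10.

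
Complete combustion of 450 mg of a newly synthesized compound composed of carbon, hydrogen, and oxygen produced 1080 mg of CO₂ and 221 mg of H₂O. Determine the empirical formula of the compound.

C3H3O

mol C = 1.08 g CO₂ ÷ 44.009 g/mol = 0.02454 mol
mol H = 2 × 0.221 g H₂O ÷ 18.015 g/mol = 0.02454 mol
mass O = 0.450 − (0.2948 + 0.02473) = 0.1305 g → mol O = 0.1305 ÷ 15.999 = 0.008158 mol
Divide by the smallest (0.008158 mol): C 3.008, H 3.008, O 1.000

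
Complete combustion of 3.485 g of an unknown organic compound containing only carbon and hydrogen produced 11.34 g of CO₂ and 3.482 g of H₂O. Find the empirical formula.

mol C = 11.34 g CO₂ ÷ 44.009 g/mol = 0.25767 mol
mol H = 2 × 3.482 g H₂O ÷ 18.015 g/mol = 0.38657 mol
Divide by the smallest (0.25767 mol): C 1.000, H 1.500
Multiplying each by 2 gives whole numbers: C 2.00, H 3.00

C2H3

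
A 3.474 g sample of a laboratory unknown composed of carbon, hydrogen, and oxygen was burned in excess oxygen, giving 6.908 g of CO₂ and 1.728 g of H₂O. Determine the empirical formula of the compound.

mol C = 6.908 g CO₂ ÷ 44.009 g/mol = 0.15697 mol
mol H = 2 × 1.728 g H₂O ÷ 18.015 g/mol = 0.19184 mol
mass O = 3.474 − (1.8853 + 0.19337) = 1.3953 g → mol O = 1.3953 ÷ 15.999 = 0.087211 mol
Divide by the smallest (0.087211 mol): C 1.800, H 2.200, O 1.000
Multiplying each by 5 gives whole numbers: C 9.00, H 11.00, O 5.00

C9H11O5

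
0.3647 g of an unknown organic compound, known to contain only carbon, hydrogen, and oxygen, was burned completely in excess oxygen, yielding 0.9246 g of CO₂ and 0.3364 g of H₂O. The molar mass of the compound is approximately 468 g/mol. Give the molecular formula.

C27H48O6

mol C = 0.9246 g CO₂ ÷ 44.009 g/mol = 0.021009 mol
mol H = 2 × 0.3364 g H₂O ÷ 18.015 g/mol = 0.037347 mol
mass O = 0.3647 − (0.25234 + 0.037645) = 0.074711 g → mol O = 0.074711 ÷ 15.999 = 0.0046698 mol
Divide by the smallest (0.0046698 mol): C 4.499, H 7.998, O 1.000
Multiplying each by 2 gives whole numbers: C 9.00, H 16.00, O 2.00
Empirical formula: C9H16O2
Empirical-formula mass = 156.22 g/mol; 468 ÷ 156.22 ≈ 3, so the molecular formula is C27H48O6.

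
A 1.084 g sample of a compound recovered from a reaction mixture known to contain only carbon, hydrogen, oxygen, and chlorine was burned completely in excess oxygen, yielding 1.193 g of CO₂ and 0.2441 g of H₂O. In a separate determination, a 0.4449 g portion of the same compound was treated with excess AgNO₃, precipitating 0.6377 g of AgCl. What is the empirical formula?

mol C = 1.193 g CO₂ ÷ 44.009 g/mol = 0.027108 mol
mol H = 2 × 0.2441 g H₂O ÷ 18.015 g/mol = 0.027100 mol
From the AgCl data: mol Cl per gram of compound = (0.6377 ÷ 143.318) ÷ 0.4449 = 0.010001 mol/g, so in the 1.084 g combustion sample mol Cl = 0.010841 mol
mass O = 1.084 − (0.32560 + 0.027316 + 0.38433) = 0.34676 g → mol O = 0.34676 ÷ 15.999 = 0.021674 mol
Divide by the smallest (0.010841 mol): C 2.500, H 2.500, Cl 1.000, O 1.999
Multiplying each by 2 gives whole numbers: C 5.00, H 5.00, Cl 2.00, O 4.00

C5H5Cl2O4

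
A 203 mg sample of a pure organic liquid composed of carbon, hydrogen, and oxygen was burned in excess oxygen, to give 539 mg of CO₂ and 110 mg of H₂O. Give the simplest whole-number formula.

C9H9O2

mol C = 0.539 g CO₂ ÷ 44.009 g/mol = 0.01225 mol
mol H = 2 × 0.110 g H₂O ÷ 18.015 g/mol = 0.01221 mol
mass O = 0.203 − (0.1471 + 0.01231) = 0.04359 g → mol O = 0.04359 ÷ 15.999 = 0.002724 mol
Divide by the smallest (0.002724 mol): C 4.496, H 4.483, O 1.000
Multiplying each by 2 gives whole numbers: C 8.99, H 8.97, O 2.00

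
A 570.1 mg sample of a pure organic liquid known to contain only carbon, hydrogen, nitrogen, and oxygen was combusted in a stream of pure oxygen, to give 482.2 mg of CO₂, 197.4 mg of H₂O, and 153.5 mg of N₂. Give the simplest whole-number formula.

mol C = 0.4822 g CO₂ ÷ 44.009 g/mol = 0.010957 mol
mol H = 2 × 0.1974 g H₂O ÷ 18.015 g/mol = 0.021915 mol
mol N = 2 × 0.1535 g N₂ ÷ 28.014 g/mol = 0.010959 mol
mass O = 0.5701 − (0.13160 + 0.022090 + 0.15350) = 0.26291 g → mol O = 0.26291 ÷ 15.999 = 0.016433 mol
Divide by the smallest (0.010957 mol): C 1.000, H 2.000, N 1.000, O 1.500
Multiplying each by 2 gives whole numbers: C 2.00, H 4.00, N 2.00, O 3.00

C2H4N2O3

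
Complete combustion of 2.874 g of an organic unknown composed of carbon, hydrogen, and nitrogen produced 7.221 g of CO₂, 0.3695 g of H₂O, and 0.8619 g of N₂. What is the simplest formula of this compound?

C8H2N3

mol C = 7.221 g CO₂ ÷ 44.009 g/mol = 0.16408 mol
mol H = 2 × 0.3695 g H₂O ÷ 18.015 g/mol = 0.041021 mol
mol N = 2 × 0.8619 g N₂ ÷ 28.014 g/mol = 0.061534 mol
Divide by the smallest (0.041021 mol): C 4.000, H 1.000, N 1.500
Multiplying each by 2 gives whole numbers: C 8.00, H 2.00, N 3.00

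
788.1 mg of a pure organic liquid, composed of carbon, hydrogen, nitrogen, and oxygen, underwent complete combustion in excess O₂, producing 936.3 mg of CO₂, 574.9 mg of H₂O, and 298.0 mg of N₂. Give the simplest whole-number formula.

C2H6N2O

mol C = 0.9363 g CO₂ ÷ 44.009 g/mol = 0.021275 mol
mol H = 2 × 0.5749 g H₂O ÷ 18.015 g/mol = 0.063825 mol
mol N = 2 × 0.2980 g N₂ ÷ 28.014 g/mol = 0.021275 mol
mass O = 0.7881 − (0.25554 + 0.064335 + 0.29800) = 0.17023 g → mol O = 0.17023 ÷ 15.999 = 0.010640 mol
Divide by the smallest (0.010640 mol): C 2.000, H 5.999, N 2.000, O 1.000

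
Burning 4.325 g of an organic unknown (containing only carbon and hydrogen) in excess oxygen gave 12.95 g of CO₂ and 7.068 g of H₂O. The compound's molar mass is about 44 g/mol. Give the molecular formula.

mol C = 12.95 g CO₂ ÷ 44.009 g/mol = 0.29426 mol
mol H = 2 × 7.068 g H₂O ÷ 18.015 g/mol = 0.78468 mol
Divide by the smallest (0.29426 mol): C 1.000, H 2.667
Multiplying each by 3 gives whole numbers: C 3.00, H 8.00
Empirical formula: C3H8
Empirical-formula mass = 44.10 g/mol; 44 ÷ 44.10 ≈ 1, so the molecular formula is C3H8.

C3H8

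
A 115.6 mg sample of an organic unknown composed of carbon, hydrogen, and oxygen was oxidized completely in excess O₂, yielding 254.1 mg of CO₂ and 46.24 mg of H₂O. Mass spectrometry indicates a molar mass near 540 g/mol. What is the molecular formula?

C27H24O12

mol C = 0.2541 g CO₂ ÷ 44.009 g/mol = 0.0057738 mol
mol H = 2 × 0.04624 g H₂O ÷ 18.015 g/mol = 0.0051335 mol
mass O = 0.1156 − (0.069349 + 0.0051746) = 0.041076 g → mol O = 0.041076 ÷ 15.999 = 0.0025674 mol
Divide by the smallest (0.0025674 mol): C 2.249, H 1.999, O 1.000
Multiplying each by 4 gives whole numbers: C 9.00, H 8.00, O 4.00
Empirical formula: C9H8O4
Empirical-formula mass = 180.16 g/mol; 540 ÷ 180.16 ≈ 3, so the molecular formula is C27H24O12.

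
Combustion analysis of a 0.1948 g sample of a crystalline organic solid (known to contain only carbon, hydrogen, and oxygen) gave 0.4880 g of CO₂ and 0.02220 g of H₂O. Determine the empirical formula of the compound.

mol C = 0.4880 g CO₂ ÷ 44.009 g/mol = 0.011089 mol
mol H = 2 × 0.02220 g H₂O ÷ 18.015 g/mol = 0.0024646 mol
mass O = 0.1948 − (0.13319 + 0.0024843) = 0.059130 g → mol O = 0.059130 ÷ 15.999 = 0.0036959 mol
Divide by the smallest (0.0024646 mol): C 4.499, H 1.000, O 1.500
Multiplying each by 2 gives whole numbers: C 9.00, H 2.00, O 3.00

C9H2O3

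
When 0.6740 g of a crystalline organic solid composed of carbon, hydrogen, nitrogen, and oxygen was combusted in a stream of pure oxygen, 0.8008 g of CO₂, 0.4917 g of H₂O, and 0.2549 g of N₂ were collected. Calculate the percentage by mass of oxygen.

21.59%

mol C = 0.8008 g CO₂ ÷ 44.009 g/mol = 0.018196 mol
mol H = 2 × 0.4917 g H₂O ÷ 18.015 g/mol = 0.054588 mol
mol N = 2 × 0.2549 g N₂ ÷ 28.014 g/mol = 0.018198 mol
mass O = 0.6740 − (0.21856 + 0.055025 + 0.25490) = 0.14552 g → mol O = 0.14552 ÷ 15.999 = 0.0090956 mol
mass % O = 0.14552 g ÷ 0.6740 g × 100%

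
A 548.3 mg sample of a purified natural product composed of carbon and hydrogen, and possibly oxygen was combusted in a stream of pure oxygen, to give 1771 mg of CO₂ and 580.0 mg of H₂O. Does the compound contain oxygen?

no

mol C = 1.771 g CO₂ ÷ 44.009 g/mol = 0.040242 mol
mol H = 2 × 0.5800 g H₂O ÷ 18.015 g/mol = 0.064391 mol
C and H together account for 0.54825 g — essentially the entire 0.5483 g sample — so the compound contains no oxygen.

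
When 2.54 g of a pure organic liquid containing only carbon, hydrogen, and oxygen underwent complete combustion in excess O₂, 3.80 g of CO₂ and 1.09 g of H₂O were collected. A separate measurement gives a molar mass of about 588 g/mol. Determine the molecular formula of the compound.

mol C = 3.80 g CO₂ ÷ 44.009 g/mol = 0.08635 mol
mol H = 2 × 1.09 g H₂O ÷ 18.015 g/mol = 0.1210 mol
mass O = 2.54 − (1.037 + 0.1220) = 1.381 g → mol O = 1.381 ÷ 15.999 = 0.08631 mol
Divide by the smallest (0.08631 mol): C 1.000, H 1.402, O 1.000
Multiplying each by 5 gives whole numbers: C 5.00, H 7.01, O 5.00
Empirical formula: C5H7O5
Empirical-formula mass = 147.11 g/mol; 588 ÷ 147.11 ≈ 4, so the molecular formula is C20H28O20.

C20H28O20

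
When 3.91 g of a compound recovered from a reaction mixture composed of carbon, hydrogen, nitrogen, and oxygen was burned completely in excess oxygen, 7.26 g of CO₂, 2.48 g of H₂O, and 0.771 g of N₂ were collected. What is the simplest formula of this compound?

mol C = 7.26 g CO₂ ÷ 44.009 g/mol = 0.1650 mol
mol H = 2 × 2.48 g H₂O ÷ 18.015 g/mol = 0.2753 mol
mol N = 2 × 0.771 g N₂ ÷ 28.014 g/mol = 0.05504 mol
mass O = 3.91 − (1.981 + 0.2775 + 0.7710) = 0.8801 g → mol O = 0.8801 ÷ 15.999 = 0.05501 mol
Divide by the smallest (0.05501 mol): C 2.999, H 5.005, N 1.001, O 1.000

C3H5NO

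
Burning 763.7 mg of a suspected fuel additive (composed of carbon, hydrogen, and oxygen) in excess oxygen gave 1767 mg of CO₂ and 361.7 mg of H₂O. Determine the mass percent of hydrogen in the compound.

mol C = 1.767 g CO₂ ÷ 44.009 g/mol = 0.040151 mol
mol H = 2 × 0.3617 g H₂O ÷ 18.015 g/mol = 0.040155 mol
mass O = 0.7637 − (0.48225 + 0.040477) = 0.24097 g → mol O = 0.24097 ÷ 15.999 = 0.015062 mol
mass % H = 0.040477 g ÷ 0.7637 g × 100%

5.30%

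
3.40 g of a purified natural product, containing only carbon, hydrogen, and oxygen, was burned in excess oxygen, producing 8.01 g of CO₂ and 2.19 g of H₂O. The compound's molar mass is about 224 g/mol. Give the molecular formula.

C12H16O4

mol C = 8.01 g CO₂ ÷ 44.009 g/mol = 0.1820 mol
mol H = 2 × 2.19 g H₂O ÷ 18.015 g/mol = 0.2431 mol
mass O = 3.40 − (2.186 + 0.2451) = 0.9688 g → mol O = 0.9688 ÷ 15.999 = 0.06056 mol
Divide by the smallest (0.06056 mol): C 3.006, H 4.015, O 1.000
Empirical formula: C3H4O
Empirical-formula mass = 56.06 g/mol; 224 ÷ 56.06 ≈ 4, so the molecular formula is C12H16O4.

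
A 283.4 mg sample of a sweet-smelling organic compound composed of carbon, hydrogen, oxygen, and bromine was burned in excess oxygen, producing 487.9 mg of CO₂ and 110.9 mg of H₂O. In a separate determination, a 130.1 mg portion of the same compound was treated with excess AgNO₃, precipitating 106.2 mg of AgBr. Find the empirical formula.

mol C = 0.4879 g CO₂ ÷ 44.009 g/mol = 0.011086 mol
mol H = 2 × 0.1109 g H₂O ÷ 18.015 g/mol = 0.012312 mol
From the AgBr data: mol Br per gram of compound = (0.1062 ÷ 187.772) ÷ 0.1301 = 0.0043473 mol/g, so in the 0.2834 g combustion sample mol Br = 0.0012320 mol
mass O = 0.2834 − (0.13316 + 0.012410 + 0.098443) = 0.039388 g → mol O = 0.039388 ÷ 15.999 = 0.0024619 mol
Divide by the smallest (0.0012320 mol): C 8.999, H 9.993, Br 1.000, O 1.998

C9H10BrO2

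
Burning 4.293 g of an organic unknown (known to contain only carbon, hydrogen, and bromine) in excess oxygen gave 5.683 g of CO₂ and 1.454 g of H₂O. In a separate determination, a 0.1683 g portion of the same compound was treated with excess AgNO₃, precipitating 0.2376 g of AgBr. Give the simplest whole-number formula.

mol C = 5.683 g CO₂ ÷ 44.009 g/mol = 0.12913 mol
mol H = 2 × 1.454 g H₂O ÷ 18.015 g/mol = 0.16142 mol
From the AgBr data: mol Br per gram of compound = (0.2376 ÷ 187.772) ÷ 0.1683 = 0.0075185 mol/g, so in the 4.293 g combustion sample mol Br = 0.032277 mol
Divide by the smallest (0.032277 mol): C 4.001, H 5.001, Br 1.000

C4H5Br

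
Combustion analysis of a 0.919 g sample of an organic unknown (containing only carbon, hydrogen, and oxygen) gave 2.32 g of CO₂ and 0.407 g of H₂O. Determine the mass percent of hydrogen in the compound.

mol C = 2.32 g CO₂ ÷ 44.009 g/mol = 0.05272 mol
mol H = 2 × 0.407 g H₂O ÷ 18.015 g/mol = 0.04518 mol
mass O = 0.919 − (0.6332 + 0.04555) = 0.2403 g → mol O = 0.2403 ÷ 15.999 = 0.01502 mol
mass % H = 0.04555 g ÷ 0.919 g × 100%

5.0%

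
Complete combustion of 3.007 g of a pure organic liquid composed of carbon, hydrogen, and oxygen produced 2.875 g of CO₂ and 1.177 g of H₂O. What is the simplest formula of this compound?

CH2O2

mol C = 2.875 g CO₂ ÷ 44.009 g/mol = 0.065328 mol
mol H = 2 × 1.177 g H₂O ÷ 18.015 g/mol = 0.13067 mol
mass O = 3.007 − (0.78465 + 0.13171) = 2.0906 g → mol O = 2.0906 ÷ 15.999 = 0.13067 mol
Divide by the smallest (0.065328 mol): C 1.000, H 2.000, O 2.000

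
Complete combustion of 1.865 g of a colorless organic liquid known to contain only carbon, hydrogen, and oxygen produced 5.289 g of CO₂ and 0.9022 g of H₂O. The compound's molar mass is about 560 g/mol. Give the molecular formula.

mol C = 5.289 g CO₂ ÷ 44.009 g/mol = 0.12018 mol
mol H = 2 × 0.9022 g H₂O ÷ 18.015 g/mol = 0.10016 mol
mass O = 1.865 − (1.4435 + 0.10096) = 0.32056 g → mol O = 0.32056 ÷ 15.999 = 0.020036 mol
Divide by the smallest (0.020036 mol): C 5.998, H 4.999, O 1.000
Empirical formula: C6H5O
Empirical-formula mass = 93.11 g/mol; 560 ÷ 93.11 ≈ 6, so the molecular formula is C36H30O6.

C36H30O6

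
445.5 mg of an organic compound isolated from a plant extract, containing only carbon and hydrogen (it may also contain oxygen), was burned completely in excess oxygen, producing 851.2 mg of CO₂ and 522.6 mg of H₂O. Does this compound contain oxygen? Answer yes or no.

mol C = 0.8512 g CO₂ ÷ 44.009 g/mol = 0.019341 mol
mol H = 2 × 0.5226 g H₂O ÷ 18.015 g/mol = 0.058018 mol
C and H account for only 0.29079 g of the 0.4455 g sample; the remaining 0.15471 g must be oxygen.

yes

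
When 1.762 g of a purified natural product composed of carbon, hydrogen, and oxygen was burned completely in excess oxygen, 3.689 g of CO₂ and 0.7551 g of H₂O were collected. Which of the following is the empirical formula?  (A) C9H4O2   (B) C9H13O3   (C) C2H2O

mol C = 3.689 g CO₂ ÷ 44.009 g/mol = 0.083824 mol
mol H = 2 × 0.7551 g H₂O ÷ 18.015 g/mol = 0.083830 mol
mass O = 1.762 − (1.0068 + 0.084501) = 0.67069 g → mol O = 0.67069 ÷ 15.999 = 0.041921 mol
Divide by the smallest (0.041921 mol): C 2.000, H 2.000, O 1.000

(C) C2H2O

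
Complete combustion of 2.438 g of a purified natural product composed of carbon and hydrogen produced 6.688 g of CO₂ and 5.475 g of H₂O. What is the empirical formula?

mol C = 6.688 g CO₂ ÷ 44.009 g/mol = 0.15197 mol
mol H = 2 × 5.475 g H₂O ÷ 18.015 g/mol = 0.60783 mol
Divide by the smallest (0.15197 mol): C 1.000, H 4.000

CH4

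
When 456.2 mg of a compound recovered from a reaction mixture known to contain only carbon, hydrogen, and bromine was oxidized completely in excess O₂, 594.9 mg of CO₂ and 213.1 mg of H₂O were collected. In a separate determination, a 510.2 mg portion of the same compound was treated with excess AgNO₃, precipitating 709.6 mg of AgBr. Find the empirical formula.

C4H7Br

mol C = 0.5949 g CO₂ ÷ 44.009 g/mol = 0.013518 mol
mol H = 2 × 0.2131 g H₂O ÷ 18.015 g/mol = 0.023658 mol
From the AgBr data: mol Br per gram of compound = (0.7096 ÷ 187.772) ÷ 0.5102 = 0.0074070 mol/g, so in the 0.4562 g combustion sample mol Br = 0.0033791 mol
Divide by the smallest (0.0033791 mol): C 4.000, H 7.001, Br 1.000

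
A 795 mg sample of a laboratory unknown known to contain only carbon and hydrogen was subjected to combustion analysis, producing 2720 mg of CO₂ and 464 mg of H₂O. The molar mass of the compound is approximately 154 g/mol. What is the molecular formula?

mol C = 2.72 g CO₂ ÷ 44.009 g/mol = 0.06181 mol
mol H = 2 × 0.464 g H₂O ÷ 18.015 g/mol = 0.05151 mol
Divide by the smallest (0.05151 mol): C 1.200, H 1.000
Multiplying each by 5 gives whole numbers: C 6.00, H 5.00
Empirical formula: C6H5
Empirical-formula mass = 77.11 g/mol; 154 ÷ 77.11 ≈ 2, so the molecular formula is C12H10.

C12H10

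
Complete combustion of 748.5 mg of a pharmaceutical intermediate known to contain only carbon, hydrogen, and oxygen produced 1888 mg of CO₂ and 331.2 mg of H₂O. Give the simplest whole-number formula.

C7H6O2

mol C = 1.888 g CO₂ ÷ 44.009 g/mol = 0.042900 mol
mol H = 2 × 0.3312 g H₂O ÷ 18.015 g/mol = 0.036769 mol
mass O = 0.7485 − (0.51528 + 0.037064) = 0.19616 g → mol O = 0.19616 ÷ 15.999 = 0.012261 mol
Divide by the smallest (0.012261 mol): C 3.499, H 2.999, O 1.000
Multiplying each by 2 gives whole numbers: C 7.00, H 6.00, O 2.00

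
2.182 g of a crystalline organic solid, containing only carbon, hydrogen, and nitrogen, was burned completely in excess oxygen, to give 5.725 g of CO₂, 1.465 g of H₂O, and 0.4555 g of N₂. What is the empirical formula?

mol C = 5.725 g CO₂ ÷ 44.009 g/mol = 0.13009 mol
mol H = 2 × 1.465 g H₂O ÷ 18.015 g/mol = 0.16264 mol
mol N = 2 × 0.4555 g N₂ ÷ 28.014 g/mol = 0.032519 mol
Divide by the smallest (0.032519 mol): C 4.000, H 5.001, N 1.000

C4H5N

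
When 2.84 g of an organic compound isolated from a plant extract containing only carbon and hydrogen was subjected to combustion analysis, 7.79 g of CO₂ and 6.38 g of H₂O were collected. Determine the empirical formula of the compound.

mol C = 7.79 g CO₂ ÷ 44.009 g/mol = 0.1770 mol
mol H = 2 × 6.38 g H₂O ÷ 18.015 g/mol = 0.7083 mol
Divide by the smallest (0.1770 mol): C 1.000, H 4.001

CH4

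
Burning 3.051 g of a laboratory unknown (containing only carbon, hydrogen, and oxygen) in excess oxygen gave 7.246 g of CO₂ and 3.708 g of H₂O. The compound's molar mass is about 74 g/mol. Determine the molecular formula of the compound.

C4H10O

mol C = 7.246 g CO₂ ÷ 44.009 g/mol = 0.16465 mol
mol H = 2 × 3.708 g H₂O ÷ 18.015 g/mol = 0.41166 mol
mass O = 3.051 − (1.9776 + 0.41495) = 0.65846 g → mol O = 0.65846 ÷ 15.999 = 0.041156 mol
Divide by the smallest (0.041156 mol): C 4.001, H 10.002, O 1.000
Empirical formula: C4H10O
Empirical-formula mass = 74.12 g/mol; 74 ÷ 74.12 ≈ 1, so the molecular formula is C4H10O.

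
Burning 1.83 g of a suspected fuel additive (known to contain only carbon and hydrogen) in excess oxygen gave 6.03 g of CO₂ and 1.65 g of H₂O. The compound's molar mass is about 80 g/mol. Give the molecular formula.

mol C = 6.03 g CO₂ ÷ 44.009 g/mol = 0.1370 mol
mol H = 2 × 1.65 g H₂O ÷ 18.015 g/mol = 0.1832 mol
Divide by the smallest (0.1370 mol): C 1.000, H 1.337
Multiplying each by 3 gives whole numbers: C 3.00, H 4.01
Empirical formula: C3H4
Empirical-formula mass = 40.06 g/mol; 80 ÷ 40.06 ≈ 2, so the molecular formula is C6H8.

C6H8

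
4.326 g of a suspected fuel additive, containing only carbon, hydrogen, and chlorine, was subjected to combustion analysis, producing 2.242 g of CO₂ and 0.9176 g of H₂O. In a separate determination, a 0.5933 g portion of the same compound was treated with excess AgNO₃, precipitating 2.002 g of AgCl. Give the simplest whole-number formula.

mol C = 2.242 g CO₂ ÷ 44.009 g/mol = 0.050944 mol
mol H = 2 × 0.9176 g H₂O ÷ 18.015 g/mol = 0.10187 mol
From the AgCl data: mol Cl per gram of compound = (2.002 ÷ 143.318) ÷ 0.5933 = 0.023544 mol/g, so in the 4.326 g combustion sample mol Cl = 0.10185 mol
Divide by the smallest (0.050944 mol): C 1.000, H 2.000, Cl 1.999

CH2Cl2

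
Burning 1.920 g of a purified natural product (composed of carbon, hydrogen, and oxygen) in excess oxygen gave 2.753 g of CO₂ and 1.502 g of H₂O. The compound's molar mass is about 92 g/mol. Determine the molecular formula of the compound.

mol C = 2.753 g CO₂ ÷ 44.009 g/mol = 0.062555 mol
mol H = 2 × 1.502 g H₂O ÷ 18.015 g/mol = 0.16675 mol
mass O = 1.920 − (0.75135 + 0.16808) = 1.0006 g → mol O = 1.0006 ÷ 15.999 = 0.062539 mol
Divide by the smallest (0.062539 mol): C 1.000, H 2.666, O 1.000
Multiplying each by 3 gives whole numbers: C 3.00, H 8.00, O 3.00
Empirical formula: C3H8O3
Empirical-formula mass = 92.09 g/mol; 92 ÷ 92.09 ≈ 1, so the molecular formula is C3H8O3.

C3H8O3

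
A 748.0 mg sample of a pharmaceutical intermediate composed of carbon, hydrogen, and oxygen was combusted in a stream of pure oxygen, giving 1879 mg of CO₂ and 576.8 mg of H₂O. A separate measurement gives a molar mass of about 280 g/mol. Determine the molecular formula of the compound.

C16H24O4

mol C = 1.879 g CO₂ ÷ 44.009 g/mol = 0.042696 mol
mol H = 2 × 0.5768 g H₂O ÷ 18.015 g/mol = 0.064036 mol
mass O = 0.7480 − (0.51282 + 0.064548) = 0.17063 g → mol O = 0.17063 ÷ 15.999 = 0.010665 mol
Divide by the smallest (0.010665 mol): C 4.003, H 6.004, O 1.000
Empirical formula: C4H6O
Empirical-formula mass = 70.09 g/mol; 280 ÷ 70.09 ≈ 4, so the molecular formula is C16H24O4.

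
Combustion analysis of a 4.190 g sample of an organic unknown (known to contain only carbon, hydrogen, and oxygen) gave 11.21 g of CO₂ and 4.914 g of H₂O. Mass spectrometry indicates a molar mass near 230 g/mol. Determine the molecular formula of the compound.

C14H30O2

mol C = 11.21 g CO₂ ÷ 44.009 g/mol = 0.25472 mol
mol H = 2 × 4.914 g H₂O ÷ 18.015 g/mol = 0.54555 mol
mass O = 4.190 − (3.0594 + 0.54991) = 0.58064 g → mol O = 0.58064 ÷ 15.999 = 0.036292 mol
Divide by the smallest (0.036292 mol): C 7.019, H 15.032, O 1.000
Empirical formula: C7H15O
Empirical-formula mass = 115.20 g/mol; 230 ÷ 115.20 ≈ 2, so the molecular formula is C14H30O2.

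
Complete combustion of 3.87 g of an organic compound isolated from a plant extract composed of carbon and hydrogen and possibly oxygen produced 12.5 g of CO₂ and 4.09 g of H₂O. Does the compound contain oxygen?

no

mol C = 12.5 g CO₂ ÷ 44.009 g/mol = 0.2840 mol
mol H = 2 × 4.09 g H₂O ÷ 18.015 g/mol = 0.4541 mol
C and H together account for 3.869 g — essentially the entire 3.87 g sample — so the compound contains no oxygen.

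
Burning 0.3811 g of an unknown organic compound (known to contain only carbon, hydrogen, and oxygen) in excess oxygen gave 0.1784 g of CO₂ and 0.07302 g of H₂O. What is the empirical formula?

mol C = 0.1784 g CO₂ ÷ 44.009 g/mol = 0.0040537 mol
mol H = 2 × 0.07302 g H₂O ÷ 18.015 g/mol = 0.0081066 mol
mass O = 0.3811 − (0.048689 + 0.0081714) = 0.32424 g → mol O = 0.32424 ÷ 15.999 = 0.020266 mol
Divide by the smallest (0.0040537 mol): C 1.000, H 2.000, O 4.999

CH2O5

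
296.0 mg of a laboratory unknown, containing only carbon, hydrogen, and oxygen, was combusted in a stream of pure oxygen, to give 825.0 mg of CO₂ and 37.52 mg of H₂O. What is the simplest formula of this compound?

mol C = 0.8250 g CO₂ ÷ 44.009 g/mol = 0.018746 mol
mol H = 2 × 0.03752 g H₂O ÷ 18.015 g/mol = 0.0041654 mol
mass O = 0.2960 − (0.22516 + 0.0041987) = 0.066641 g → mol O = 0.066641 ÷ 15.999 = 0.0041653 mol
Divide by the smallest (0.0041653 mol): C 4.501, H 1.000, O 1.000
Multiplying each by 2 gives whole numbers: C 9.00, H 2.00, O 2.00

C9H2O2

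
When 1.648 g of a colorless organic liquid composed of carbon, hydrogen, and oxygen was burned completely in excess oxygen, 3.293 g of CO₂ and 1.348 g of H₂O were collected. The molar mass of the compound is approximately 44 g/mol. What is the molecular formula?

C2H4O

mol C = 3.293 g CO₂ ÷ 44.009 g/mol = 0.074826 mol
mol H = 2 × 1.348 g H₂O ÷ 18.015 g/mol = 0.14965 mol
mass O = 1.648 − (0.89873 + 0.15085) = 0.59842 g → mol O = 0.59842 ÷ 15.999 = 0.037404 mol
Divide by the smallest (0.037404 mol): C 2.000, H 4.001, O 1.000
Empirical formula: C2H4O
Empirical-formula mass = 44.05 g/mol; 44 ÷ 44.05 ≈ 1, so the molecular formula is C2H4O.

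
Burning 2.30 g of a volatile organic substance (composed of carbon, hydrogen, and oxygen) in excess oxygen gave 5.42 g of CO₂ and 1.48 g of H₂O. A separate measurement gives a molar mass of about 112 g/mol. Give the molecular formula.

mol C = 5.42 g CO₂ ÷ 44.009 g/mol = 0.1232 mol
mol H = 2 × 1.48 g H₂O ÷ 18.015 g/mol = 0.1643 mol
mass O = 2.30 − (1.479 + 0.1656) = 0.6551 g → mol O = 0.6551 ÷ 15.999 = 0.04095 mol
Divide by the smallest (0.04095 mol): C 3.008, H 4.012, O 1.000
Empirical formula: C3H4O
Empirical-formula mass = 56.06 g/mol; 112 ÷ 56.06 ≈ 2, so the molecular formula is C6H8O2.

C6H8O2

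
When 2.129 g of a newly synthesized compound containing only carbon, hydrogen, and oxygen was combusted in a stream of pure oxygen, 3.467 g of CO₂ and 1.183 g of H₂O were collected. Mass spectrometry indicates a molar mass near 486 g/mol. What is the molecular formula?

C18H30O15

mol C = 3.467 g CO₂ ÷ 44.009 g/mol = 0.078779 mol
mol H = 2 × 1.183 g H₂O ÷ 18.015 g/mol = 0.13133 mol
mass O = 2.129 − (0.94622 + 0.13239) = 1.0504 g → mol O = 1.0504 ÷ 15.999 = 0.065654 mol
Divide by the smallest (0.065654 mol): C 1.200, H 2.000, O 1.000
Multiplying each by 5 gives whole numbers: C 6.00, H 10.00, O 5.00
Empirical formula: C6H10O5
Empirical-formula mass = 162.14 g/mol; 486 ÷ 162.14 ≈ 3, so the molecular formula is C18H30O15.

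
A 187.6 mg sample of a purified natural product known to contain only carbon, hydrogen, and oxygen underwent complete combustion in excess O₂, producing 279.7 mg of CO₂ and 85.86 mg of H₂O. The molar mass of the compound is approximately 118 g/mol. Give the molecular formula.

mol C = 0.2797 g CO₂ ÷ 44.009 g/mol = 0.0063555 mol
mol H = 2 × 0.08586 g H₂O ÷ 18.015 g/mol = 0.0095321 mol
mass O = 0.1876 − (0.076336 + 0.0096083) = 0.10166 g → mol O = 0.10166 ÷ 15.999 = 0.0063539 mol
Divide by the smallest (0.0063539 mol): C 1.000, H 1.500, O 1.000
Multiplying each by 2 gives whole numbers: C 2.00, H 3.00, O 2.00
Empirical formula: C2H3O2
Empirical-formula mass = 59.04 g/mol; 118 ÷ 59.04 ≈ 2, so the molecular formula is C4H6O4.

C4H6O4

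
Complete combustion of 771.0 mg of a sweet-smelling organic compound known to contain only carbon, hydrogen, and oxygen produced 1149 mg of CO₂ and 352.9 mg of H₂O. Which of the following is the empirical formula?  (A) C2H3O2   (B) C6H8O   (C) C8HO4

mol C = 1.149 g CO₂ ÷ 44.009 g/mol = 0.026108 mol
mol H = 2 × 0.3529 g H₂O ÷ 18.015 g/mol = 0.039178 mol
mass O = 0.7710 − (0.31359 + 0.039492) = 0.41792 g → mol O = 0.41792 ÷ 15.999 = 0.026122 mol
Divide by the smallest (0.026108 mol): C 1.000, H 1.501, O 1.001
Multiplying each by 2 gives whole numbers: C 2.00, H 3.00, O 2.00

(A) C2H3O2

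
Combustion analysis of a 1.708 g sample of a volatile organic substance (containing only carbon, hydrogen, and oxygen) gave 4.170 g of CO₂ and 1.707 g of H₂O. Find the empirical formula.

mol C = 4.170 g CO₂ ÷ 44.009 g/mol = 0.094753 mol
mol H = 2 × 1.707 g H₂O ÷ 18.015 g/mol = 0.18951 mol
mass O = 1.708 − (1.1381 + 0.19102) = 0.37889 g → mol O = 0.37889 ÷ 15.999 = 0.023682 mol
Divide by the smallest (0.023682 mol): C 4.001, H 8.002, O 1.000

C4H8O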